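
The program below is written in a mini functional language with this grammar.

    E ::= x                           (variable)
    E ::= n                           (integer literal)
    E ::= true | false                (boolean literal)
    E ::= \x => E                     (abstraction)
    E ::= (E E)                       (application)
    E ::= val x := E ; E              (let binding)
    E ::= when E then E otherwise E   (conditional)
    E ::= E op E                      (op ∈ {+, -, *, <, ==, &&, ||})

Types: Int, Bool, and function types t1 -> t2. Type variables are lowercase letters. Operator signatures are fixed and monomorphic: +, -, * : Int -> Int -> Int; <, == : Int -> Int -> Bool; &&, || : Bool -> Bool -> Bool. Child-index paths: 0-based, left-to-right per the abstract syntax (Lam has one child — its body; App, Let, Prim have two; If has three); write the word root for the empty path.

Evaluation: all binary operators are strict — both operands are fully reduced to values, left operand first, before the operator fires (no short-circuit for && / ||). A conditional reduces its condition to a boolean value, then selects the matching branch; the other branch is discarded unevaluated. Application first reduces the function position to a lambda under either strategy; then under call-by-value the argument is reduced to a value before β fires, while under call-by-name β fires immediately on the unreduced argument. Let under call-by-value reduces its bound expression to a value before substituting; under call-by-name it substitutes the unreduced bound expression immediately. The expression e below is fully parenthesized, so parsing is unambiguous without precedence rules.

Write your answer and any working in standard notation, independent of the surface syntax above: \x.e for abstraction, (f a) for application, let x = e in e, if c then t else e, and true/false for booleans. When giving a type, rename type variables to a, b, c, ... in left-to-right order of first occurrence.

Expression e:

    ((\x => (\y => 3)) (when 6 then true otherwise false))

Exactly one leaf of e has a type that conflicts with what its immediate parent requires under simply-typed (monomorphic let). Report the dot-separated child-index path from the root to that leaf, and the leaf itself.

Derivation:
\y._ : b -> Int
\x._ : a -> b -> Int
  unify Int ~ Bool
  FAIL: mismatch Int ~ Bool

Answer: 1.0 : 6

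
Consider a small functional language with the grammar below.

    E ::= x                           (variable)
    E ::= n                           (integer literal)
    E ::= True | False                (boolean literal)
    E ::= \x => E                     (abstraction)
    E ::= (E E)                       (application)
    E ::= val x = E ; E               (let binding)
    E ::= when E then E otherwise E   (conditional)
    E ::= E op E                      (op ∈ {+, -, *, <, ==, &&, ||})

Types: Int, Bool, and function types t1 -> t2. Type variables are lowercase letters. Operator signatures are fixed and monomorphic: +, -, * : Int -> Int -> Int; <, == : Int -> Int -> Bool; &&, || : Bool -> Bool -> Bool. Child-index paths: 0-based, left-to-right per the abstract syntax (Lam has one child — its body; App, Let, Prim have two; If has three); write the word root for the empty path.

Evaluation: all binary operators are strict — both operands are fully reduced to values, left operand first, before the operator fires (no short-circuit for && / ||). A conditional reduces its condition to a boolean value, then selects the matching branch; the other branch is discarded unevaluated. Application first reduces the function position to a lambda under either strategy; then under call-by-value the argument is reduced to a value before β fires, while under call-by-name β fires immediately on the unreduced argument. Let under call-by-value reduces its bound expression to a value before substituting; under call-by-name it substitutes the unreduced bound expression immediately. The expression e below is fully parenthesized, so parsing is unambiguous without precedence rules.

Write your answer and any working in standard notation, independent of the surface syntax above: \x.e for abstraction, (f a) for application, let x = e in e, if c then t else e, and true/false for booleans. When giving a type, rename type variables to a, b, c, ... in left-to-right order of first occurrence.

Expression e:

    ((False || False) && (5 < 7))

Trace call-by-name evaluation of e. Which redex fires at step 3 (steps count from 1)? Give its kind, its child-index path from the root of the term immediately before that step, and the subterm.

Answer: delta at root : (false && true)

Derivation:
step 0: ((false || false) && (5 < 7))
step 1: [delta@0] (false && (5 < 7))
step 2: [delta@1] (false && true)
step 3: [delta@root] false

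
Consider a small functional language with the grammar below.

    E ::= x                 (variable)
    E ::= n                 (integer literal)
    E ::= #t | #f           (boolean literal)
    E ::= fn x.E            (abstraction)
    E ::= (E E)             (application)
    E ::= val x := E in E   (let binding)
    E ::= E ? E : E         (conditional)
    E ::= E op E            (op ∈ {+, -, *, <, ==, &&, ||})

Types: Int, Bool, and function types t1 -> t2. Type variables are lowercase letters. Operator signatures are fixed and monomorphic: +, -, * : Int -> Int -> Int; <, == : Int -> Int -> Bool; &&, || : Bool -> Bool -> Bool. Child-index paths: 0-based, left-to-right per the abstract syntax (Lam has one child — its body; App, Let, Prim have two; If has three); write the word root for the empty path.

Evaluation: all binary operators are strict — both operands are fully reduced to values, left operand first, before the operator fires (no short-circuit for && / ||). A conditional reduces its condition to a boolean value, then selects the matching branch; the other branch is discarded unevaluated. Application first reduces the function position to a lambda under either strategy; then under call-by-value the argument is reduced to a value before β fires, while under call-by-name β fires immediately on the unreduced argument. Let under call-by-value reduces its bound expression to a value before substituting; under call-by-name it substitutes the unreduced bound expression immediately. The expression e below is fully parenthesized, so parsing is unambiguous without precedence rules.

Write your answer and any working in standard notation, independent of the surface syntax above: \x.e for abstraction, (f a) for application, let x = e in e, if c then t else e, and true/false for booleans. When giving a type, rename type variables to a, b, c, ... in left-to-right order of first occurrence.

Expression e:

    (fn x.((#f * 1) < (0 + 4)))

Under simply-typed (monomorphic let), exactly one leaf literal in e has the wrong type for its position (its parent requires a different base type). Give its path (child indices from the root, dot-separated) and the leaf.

Derivation:
  unify Bool ~ Int
  FAIL: mismatch Bool ~ Int

Answer: 0.0.0 : false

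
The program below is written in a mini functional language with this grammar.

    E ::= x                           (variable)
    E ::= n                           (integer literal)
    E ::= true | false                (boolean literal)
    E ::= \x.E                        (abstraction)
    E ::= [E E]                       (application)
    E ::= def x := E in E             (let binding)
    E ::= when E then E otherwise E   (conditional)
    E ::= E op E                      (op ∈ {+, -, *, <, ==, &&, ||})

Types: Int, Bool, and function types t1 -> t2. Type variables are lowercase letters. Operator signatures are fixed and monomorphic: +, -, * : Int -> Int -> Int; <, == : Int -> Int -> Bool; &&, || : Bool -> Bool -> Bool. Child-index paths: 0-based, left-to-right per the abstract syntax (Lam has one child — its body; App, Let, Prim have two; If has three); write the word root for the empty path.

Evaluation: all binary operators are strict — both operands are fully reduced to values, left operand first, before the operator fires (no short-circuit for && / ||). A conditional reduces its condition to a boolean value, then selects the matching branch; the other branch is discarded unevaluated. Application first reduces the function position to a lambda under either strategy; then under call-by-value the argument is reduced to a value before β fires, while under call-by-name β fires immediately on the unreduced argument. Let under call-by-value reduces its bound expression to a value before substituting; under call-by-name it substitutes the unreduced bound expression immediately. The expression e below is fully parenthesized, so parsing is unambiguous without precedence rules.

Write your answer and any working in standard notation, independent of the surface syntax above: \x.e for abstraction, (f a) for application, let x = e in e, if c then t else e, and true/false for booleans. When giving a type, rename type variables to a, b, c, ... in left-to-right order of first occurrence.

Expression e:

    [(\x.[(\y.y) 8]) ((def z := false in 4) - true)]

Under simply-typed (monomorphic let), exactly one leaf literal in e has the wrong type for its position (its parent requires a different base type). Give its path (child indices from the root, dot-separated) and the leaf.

Answer: 1.1 : true

Derivation:
y : b
\y._ : b -> b
  unify b -> b ~ Int -> c
  unify b ~ Int
  unify Int ~ c
_ _ : Int
\x._ : a -> Int
let z : Bool
  unify Int ~ Int
  unify Bool ~ Int
  FAIL: mismatch Bool ~ Int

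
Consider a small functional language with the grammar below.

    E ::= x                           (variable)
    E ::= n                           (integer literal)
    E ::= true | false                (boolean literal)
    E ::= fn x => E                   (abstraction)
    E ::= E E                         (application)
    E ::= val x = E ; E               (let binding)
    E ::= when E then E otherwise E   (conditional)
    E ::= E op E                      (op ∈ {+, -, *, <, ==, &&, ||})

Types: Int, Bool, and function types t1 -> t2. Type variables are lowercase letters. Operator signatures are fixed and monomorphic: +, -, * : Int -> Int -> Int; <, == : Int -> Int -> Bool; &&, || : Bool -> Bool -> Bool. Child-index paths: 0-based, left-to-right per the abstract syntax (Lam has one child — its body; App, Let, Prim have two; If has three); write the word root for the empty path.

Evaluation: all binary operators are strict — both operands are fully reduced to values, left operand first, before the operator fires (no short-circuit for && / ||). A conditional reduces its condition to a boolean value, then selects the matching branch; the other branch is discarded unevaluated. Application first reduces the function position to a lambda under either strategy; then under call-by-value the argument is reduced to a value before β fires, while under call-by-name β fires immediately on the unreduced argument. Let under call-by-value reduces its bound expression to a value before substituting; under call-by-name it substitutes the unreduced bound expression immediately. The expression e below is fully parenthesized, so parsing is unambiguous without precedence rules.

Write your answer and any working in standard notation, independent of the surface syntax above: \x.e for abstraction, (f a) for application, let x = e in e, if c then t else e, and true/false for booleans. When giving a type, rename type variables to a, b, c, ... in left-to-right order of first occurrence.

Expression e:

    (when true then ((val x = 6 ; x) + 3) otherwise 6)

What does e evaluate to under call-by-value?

Working:
step 0: (if true then ((let x = 6 in x) + 3) else 6)
step 1: [if@root] ((let x = 6 in x) + 3)
step 2: [let@0] (6 + 3)
step 3: [delta@root] 9

Answer: 9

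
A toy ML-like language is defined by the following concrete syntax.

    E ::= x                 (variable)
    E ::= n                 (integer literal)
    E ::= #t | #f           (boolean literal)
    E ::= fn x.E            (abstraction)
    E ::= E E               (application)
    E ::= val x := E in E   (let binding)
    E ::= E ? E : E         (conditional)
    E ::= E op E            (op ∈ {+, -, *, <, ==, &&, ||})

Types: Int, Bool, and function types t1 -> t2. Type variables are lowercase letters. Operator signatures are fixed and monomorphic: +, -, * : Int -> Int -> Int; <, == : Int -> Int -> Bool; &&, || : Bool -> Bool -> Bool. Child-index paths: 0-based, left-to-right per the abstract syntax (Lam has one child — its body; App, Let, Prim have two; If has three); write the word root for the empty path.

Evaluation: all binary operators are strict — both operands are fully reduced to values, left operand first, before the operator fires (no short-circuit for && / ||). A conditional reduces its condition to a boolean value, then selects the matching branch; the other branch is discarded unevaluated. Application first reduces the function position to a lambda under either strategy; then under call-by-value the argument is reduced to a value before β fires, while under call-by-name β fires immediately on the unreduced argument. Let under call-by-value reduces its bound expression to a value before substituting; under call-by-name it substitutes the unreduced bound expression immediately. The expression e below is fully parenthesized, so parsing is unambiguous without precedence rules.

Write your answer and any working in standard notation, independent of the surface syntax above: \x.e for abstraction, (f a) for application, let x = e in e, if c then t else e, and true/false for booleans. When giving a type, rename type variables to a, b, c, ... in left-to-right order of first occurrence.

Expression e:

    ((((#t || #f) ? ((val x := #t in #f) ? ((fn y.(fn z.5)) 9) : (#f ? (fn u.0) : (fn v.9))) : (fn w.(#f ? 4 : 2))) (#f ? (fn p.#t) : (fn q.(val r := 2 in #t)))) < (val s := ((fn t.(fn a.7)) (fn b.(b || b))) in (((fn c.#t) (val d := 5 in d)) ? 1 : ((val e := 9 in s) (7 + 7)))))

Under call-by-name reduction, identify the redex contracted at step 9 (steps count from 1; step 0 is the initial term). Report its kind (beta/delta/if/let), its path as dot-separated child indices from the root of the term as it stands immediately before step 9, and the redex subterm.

Trace:
step 0: (((if (true || false) then (if (let x = true in false) then ((\y.(\z.5)) 9) else (if false then (\u.0) else (\v.9))) else (\w.(if false then 4 else 2))) (if false then (\p.true) else (\q.(let r = 2 in true)))) < (let s = ((\t.(\a.7)) (\b.(b || b))) in (if ((\c.true) (let d = 5 in d)) then 1 else ((let e = 9 in s) (7 + 7)))))
step 1: [delta@0.0.0] (((if true then (if (let x = true in false) then ((\y.(\z.5)) 9) else (if false then (\u.0) else (\v.9))) else (\w.(if false then 4 else 2))) (if false then (\p.true) else (\q.(let r = 2 in true)))) < (let s = ((\t.(\a.7)) (\b.(b || b))) in (if ((\c.true) (let d = 5 in d)) then 1 else ((let e = 9 in s) (7 + 7)))))
step 2: [if@0.0] (((if (let x = true in false) then ((\y.(\z.5)) 9) else (if false then (\u.0) else (\v.9))) (if false then (\p.true) else (\q.(let r = 2 in true)))) < (let s = ((\t.(\a.7)) (\b.(b || b))) in (if ((\c.true) (let d = 5 in d)) then 1 else ((let e = 9 in s) (7 + 7)))))
step 3: [let@0.0.0] (((if false then ((\y.(\z.5)) 9) else (if false then (\u.0) else (\v.9))) (if false then (\p.true) else (\q.(let r = 2 in true)))) < (let s = ((\t.(\a.7)) (\b.(b || b))) in (if ((\c.true) (let d = 5 in d)) then 1 else ((let e = 9 in s) (7 + 7)))))
step 4: [if@0.0] (((if false then (\u.0) else (\v.9)) (if false then (\p.true) else (\q.(let r = 2 in true)))) < (let s = ((\t.(\a.7)) (\b.(b || b))) in (if ((\c.true) (let d = 5 in d)) then 1 else ((let e = 9 in s) (7 + 7)))))
step 5: [if@0.0] (((\v.9) (if false then (\p.true) else (\q.(let r = 2 in true)))) < (let s = ((\t.(\a.7)) (\b.(b || b))) in (if ((\c.true) (let d = 5 in d)) then 1 else ((let e = 9 in s) (7 + 7)))))
step 6: [beta@0] (9 < (let s = ((\t.(\a.7)) (\b.(b || b))) in (if ((\c.true) (let d = 5 in d)) then 1 else ((let e = 9 in s) (7 + 7)))))
step 7: [let@1] (9 < (if ((\c.true) (let d = 5 in d)) then 1 else ((let e = 9 in ((\t.(\a.7)) (\b.(b || b)))) (7 + 7))))
step 8: [beta@1.0] (9 < (if true then 1 else ((let e = 9 in ((\t.(\a.7)) (\b.(b || b)))) (7 + 7))))
step 9: [if@1] (9 < 1)

Answer: if at 1 : (if true then 1 else ((let e = 9 in ((\t.(\a.7)) (\b.(b || b)))) (7 + 7)))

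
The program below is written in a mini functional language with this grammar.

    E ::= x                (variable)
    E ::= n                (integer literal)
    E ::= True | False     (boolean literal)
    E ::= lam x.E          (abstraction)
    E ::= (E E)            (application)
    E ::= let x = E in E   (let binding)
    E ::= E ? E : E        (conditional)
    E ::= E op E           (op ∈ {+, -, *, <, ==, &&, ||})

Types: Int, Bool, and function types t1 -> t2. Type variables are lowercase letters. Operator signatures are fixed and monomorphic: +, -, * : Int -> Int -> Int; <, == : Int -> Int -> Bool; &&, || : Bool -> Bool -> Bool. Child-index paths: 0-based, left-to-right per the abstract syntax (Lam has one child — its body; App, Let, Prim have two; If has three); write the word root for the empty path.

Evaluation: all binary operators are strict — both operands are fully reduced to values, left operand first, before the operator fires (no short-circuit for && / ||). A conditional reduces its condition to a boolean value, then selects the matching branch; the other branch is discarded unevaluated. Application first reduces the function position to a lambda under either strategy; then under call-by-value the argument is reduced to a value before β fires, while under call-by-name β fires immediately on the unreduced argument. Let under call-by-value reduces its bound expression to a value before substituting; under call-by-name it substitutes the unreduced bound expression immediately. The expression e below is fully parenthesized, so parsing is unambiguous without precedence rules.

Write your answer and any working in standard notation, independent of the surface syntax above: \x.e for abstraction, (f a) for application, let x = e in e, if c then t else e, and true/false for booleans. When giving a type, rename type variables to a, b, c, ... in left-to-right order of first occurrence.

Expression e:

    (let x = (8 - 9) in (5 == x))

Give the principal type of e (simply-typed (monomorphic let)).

Trace:
  unify Int ~ Int
  unify Int ~ Int
let x : Int
  unify Int ~ Int
x : Int
  unify Int ~ Int

Answer: Bool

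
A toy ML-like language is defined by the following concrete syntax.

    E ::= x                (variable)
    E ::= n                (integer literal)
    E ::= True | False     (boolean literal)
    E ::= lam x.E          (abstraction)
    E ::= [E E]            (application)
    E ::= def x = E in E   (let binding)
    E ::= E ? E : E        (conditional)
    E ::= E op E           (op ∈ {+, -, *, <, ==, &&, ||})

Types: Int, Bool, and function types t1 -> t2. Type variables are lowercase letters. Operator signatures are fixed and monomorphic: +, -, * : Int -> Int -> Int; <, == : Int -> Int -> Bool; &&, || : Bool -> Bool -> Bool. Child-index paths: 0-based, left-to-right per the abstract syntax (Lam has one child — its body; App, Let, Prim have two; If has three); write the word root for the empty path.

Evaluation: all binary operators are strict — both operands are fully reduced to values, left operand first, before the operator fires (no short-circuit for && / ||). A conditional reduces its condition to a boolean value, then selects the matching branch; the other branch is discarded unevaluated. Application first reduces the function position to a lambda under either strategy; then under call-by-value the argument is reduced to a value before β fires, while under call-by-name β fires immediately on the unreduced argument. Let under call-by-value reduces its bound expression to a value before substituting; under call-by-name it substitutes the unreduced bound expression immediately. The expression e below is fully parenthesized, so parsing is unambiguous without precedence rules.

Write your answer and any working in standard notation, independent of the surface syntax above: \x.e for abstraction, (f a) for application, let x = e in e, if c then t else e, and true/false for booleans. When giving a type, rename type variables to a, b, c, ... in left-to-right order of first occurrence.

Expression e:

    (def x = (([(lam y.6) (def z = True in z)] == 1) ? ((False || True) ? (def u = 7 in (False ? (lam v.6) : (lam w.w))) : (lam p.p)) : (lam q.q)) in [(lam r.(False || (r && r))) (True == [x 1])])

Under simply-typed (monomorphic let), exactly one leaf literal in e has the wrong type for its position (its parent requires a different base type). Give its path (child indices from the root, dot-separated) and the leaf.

Answer: 1.1.0 : true

Working:
\y._ : a -> Int
let z : Bool
z : Bool
  unify a -> Int ~ Bool -> b
  unify a ~ Bool
  unify Int ~ b
_ _ : Int
  unify Int ~ Int
  unify Int ~ Int
  unify Bool ~ Bool
  unify Bool ~ Bool
  unify Bool ~ Bool
  unify Bool ~ Bool
let u : Int
  unify Bool ~ Bool
\v._ : c -> Int
w : d
\w._ : d -> d
  unify c -> Int ~ d -> d
  unify c ~ d
  unify Int ~ d
p : e
\p._ : e -> e
  unify Int -> Int ~ e -> e
  unify Int ~ e
  unify Int ~ Int
q : f
\q._ : f -> f
  unify Int -> Int ~ f -> f
  unify Int ~ f
  unify Int ~ Int
let x : Int -> Int
  unify Bool ~ Bool
r : g
  unify g ~ Bool
r : Bool
  unify Bool ~ Bool
  unify Bool ~ Bool
\r._ : Bool -> Bool
  unify Bool ~ Int
  FAIL: mismatch Bool ~ Int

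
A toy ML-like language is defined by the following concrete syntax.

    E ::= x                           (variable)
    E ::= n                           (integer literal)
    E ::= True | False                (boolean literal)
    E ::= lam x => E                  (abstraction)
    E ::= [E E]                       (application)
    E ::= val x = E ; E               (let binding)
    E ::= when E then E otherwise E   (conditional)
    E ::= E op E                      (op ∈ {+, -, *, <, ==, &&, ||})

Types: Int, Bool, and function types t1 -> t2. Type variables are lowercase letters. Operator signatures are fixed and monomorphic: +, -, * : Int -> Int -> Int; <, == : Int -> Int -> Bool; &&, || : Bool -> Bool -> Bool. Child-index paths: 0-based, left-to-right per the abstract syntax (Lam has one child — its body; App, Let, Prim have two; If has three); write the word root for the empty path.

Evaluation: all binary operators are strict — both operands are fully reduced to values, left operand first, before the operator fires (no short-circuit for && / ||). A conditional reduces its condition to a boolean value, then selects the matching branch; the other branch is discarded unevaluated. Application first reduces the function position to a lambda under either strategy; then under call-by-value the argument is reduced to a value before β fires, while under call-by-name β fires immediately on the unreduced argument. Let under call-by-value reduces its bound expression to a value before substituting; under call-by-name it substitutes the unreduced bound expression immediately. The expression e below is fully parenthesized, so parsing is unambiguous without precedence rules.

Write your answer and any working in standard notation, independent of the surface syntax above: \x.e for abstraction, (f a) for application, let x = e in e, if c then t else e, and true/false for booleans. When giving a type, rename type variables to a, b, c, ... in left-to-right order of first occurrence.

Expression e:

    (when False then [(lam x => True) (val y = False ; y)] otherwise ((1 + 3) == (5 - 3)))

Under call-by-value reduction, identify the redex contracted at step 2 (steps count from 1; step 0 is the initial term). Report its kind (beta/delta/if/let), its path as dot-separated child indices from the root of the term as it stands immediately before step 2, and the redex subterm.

Trace:
step 0: (if false then ((\x.true) (let y = false in y)) else ((1 + 3) == (5 - 3)))
step 1: [if@root] ((1 + 3) == (5 - 3))
step 2: [delta@0] (4 == (5 - 3))

Answer: delta at 0 : (1 + 3)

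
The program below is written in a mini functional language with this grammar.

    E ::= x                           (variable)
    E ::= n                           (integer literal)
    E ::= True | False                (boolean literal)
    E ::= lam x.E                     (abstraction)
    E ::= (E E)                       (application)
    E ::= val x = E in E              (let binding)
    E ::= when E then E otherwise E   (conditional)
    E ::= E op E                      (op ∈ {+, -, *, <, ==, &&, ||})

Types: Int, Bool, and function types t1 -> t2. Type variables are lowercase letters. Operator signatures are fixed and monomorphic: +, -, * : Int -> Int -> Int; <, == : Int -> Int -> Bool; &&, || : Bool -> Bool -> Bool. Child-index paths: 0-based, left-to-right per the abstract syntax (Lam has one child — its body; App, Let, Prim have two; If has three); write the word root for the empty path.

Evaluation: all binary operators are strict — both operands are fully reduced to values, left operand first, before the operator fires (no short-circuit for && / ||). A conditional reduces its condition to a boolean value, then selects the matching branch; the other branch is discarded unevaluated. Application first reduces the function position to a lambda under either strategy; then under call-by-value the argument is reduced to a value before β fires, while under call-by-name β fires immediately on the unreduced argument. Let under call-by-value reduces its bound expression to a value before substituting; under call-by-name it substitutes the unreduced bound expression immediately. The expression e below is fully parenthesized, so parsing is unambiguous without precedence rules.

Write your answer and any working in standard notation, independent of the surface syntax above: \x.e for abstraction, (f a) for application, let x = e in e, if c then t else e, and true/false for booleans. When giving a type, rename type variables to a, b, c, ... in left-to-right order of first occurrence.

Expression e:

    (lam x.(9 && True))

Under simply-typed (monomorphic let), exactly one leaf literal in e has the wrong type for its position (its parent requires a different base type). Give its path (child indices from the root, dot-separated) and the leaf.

Answer: 0.0 : 9

Derivation:
  unify Int ~ Bool
  FAIL: mismatch Int ~ Bool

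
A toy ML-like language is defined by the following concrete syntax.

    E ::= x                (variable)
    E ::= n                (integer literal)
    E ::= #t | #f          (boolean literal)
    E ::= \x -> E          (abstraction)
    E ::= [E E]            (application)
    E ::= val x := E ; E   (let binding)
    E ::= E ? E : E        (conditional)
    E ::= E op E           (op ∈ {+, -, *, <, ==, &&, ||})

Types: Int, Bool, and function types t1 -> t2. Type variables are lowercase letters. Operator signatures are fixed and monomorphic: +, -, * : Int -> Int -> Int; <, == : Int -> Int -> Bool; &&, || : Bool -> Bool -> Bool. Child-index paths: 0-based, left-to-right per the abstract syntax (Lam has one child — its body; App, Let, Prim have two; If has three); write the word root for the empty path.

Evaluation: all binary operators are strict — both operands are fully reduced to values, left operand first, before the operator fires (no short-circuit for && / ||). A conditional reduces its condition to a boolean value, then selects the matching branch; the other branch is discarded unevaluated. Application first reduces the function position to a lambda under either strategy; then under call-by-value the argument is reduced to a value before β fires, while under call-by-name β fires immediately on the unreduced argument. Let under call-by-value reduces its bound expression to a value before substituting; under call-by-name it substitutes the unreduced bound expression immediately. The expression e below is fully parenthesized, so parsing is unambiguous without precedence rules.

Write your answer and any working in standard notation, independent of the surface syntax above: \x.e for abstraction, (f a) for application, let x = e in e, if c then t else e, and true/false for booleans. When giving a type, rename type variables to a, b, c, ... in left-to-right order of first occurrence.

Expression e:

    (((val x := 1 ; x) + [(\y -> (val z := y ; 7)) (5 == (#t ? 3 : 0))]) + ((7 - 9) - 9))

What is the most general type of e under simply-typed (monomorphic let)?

Answer: Int

Working:
let x : Int
x : Int
  unify Int ~ Int
y : a
let z : a
\y._ : a -> Int
  unify Int ~ Int
  unify Bool ~ Bool
  unify Int ~ Int
  unify Int ~ Int
  unify a -> Int ~ Bool -> b
  unify a ~ Bool
  unify Int ~ b
_ _ : Int
  unify Int ~ Int
  unify Int ~ Int
  unify Int ~ Int
  unify Int ~ Int
  unify Int ~ Int
  unify Int ~ Int
  unify Int ~ Int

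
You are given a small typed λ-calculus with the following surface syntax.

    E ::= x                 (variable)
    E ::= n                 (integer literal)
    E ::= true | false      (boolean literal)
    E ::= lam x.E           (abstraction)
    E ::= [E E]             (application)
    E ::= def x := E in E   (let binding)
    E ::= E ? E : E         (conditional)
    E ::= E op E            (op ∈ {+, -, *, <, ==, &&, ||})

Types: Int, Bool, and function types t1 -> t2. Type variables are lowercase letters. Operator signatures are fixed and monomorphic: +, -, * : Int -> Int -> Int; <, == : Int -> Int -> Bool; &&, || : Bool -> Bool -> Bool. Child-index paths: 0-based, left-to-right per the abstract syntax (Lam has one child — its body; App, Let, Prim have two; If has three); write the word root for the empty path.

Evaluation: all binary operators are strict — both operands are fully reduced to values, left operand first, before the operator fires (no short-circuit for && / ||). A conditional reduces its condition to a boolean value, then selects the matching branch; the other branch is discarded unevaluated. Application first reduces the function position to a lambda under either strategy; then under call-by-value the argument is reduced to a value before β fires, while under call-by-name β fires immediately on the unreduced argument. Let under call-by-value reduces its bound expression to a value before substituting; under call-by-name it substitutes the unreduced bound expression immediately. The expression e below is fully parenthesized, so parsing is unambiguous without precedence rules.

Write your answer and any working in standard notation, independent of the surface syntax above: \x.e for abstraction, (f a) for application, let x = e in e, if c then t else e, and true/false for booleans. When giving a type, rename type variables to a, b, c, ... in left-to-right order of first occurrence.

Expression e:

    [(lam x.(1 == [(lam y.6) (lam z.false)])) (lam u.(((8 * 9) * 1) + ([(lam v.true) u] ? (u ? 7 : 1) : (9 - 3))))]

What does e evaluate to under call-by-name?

Working:
step 0: ((\x.(1 == ((\y.6) (\z.false)))) (\u.(((8 * 9) * 1) + (if ((\v.true) u) then (if u then 7 else 1) else (9 - 3)))))
step 1: [beta@root] (1 == ((\y.6) (\z.false)))
step 2: [beta@1] (1 == 6)
step 3: [delta@root] false

Answer: false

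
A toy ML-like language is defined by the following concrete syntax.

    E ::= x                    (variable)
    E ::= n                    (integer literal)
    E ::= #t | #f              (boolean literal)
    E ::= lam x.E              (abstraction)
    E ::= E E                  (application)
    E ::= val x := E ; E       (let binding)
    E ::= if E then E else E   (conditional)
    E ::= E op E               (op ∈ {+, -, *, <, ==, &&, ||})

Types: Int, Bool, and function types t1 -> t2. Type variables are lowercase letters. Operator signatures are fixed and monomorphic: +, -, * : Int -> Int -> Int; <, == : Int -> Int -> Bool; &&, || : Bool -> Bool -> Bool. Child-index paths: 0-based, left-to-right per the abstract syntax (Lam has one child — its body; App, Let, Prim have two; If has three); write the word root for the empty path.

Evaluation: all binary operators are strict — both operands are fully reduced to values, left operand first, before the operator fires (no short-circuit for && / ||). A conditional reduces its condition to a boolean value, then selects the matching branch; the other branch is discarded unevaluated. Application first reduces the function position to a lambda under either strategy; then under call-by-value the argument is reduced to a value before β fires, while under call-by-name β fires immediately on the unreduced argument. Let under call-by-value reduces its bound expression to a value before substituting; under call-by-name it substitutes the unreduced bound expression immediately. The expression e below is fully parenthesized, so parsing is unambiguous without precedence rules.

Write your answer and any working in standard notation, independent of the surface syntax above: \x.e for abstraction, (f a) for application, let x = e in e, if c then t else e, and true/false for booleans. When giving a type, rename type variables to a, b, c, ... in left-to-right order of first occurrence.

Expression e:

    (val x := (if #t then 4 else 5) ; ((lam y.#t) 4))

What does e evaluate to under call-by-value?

Trace:
step 0: (let x = (if true then 4 else 5) in ((\y.true) 4))
step 1: [if@0] (let x = 4 in ((\y.true) 4))
step 2: [let@root] ((\y.true) 4)
step 3: [beta@root] true

Answer: true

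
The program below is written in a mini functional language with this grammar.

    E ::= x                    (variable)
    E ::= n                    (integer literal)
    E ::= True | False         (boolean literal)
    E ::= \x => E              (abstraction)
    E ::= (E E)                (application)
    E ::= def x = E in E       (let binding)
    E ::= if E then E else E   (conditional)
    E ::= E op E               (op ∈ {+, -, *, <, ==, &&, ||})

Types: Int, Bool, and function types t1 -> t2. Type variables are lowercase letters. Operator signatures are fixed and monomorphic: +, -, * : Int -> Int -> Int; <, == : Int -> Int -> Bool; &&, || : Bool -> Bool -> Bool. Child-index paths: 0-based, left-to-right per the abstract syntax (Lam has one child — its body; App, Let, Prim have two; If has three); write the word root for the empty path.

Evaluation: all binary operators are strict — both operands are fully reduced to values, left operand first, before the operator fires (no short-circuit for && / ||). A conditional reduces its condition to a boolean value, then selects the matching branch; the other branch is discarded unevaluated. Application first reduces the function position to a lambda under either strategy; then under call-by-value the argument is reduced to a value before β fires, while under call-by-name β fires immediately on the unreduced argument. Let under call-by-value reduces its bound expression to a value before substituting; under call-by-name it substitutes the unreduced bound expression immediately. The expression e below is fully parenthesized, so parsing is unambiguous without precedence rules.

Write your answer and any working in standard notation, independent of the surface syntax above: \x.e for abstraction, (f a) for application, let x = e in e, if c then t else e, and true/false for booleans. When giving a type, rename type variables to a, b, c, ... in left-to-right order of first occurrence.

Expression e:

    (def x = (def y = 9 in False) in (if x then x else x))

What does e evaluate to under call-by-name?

Derivation:
step 0: (let x = (let y = 9 in false) in (if x then x else x))
step 1: [let@root] (if (let y = 9 in false) then (let y = 9 in false) else (let y = 9 in false))
step 2: [let@0] (if false then (let y = 9 in false) else (let y = 9 in false))
step 3: [if@root] (let y = 9 in false)
step 4: [let@root] false

Answer: false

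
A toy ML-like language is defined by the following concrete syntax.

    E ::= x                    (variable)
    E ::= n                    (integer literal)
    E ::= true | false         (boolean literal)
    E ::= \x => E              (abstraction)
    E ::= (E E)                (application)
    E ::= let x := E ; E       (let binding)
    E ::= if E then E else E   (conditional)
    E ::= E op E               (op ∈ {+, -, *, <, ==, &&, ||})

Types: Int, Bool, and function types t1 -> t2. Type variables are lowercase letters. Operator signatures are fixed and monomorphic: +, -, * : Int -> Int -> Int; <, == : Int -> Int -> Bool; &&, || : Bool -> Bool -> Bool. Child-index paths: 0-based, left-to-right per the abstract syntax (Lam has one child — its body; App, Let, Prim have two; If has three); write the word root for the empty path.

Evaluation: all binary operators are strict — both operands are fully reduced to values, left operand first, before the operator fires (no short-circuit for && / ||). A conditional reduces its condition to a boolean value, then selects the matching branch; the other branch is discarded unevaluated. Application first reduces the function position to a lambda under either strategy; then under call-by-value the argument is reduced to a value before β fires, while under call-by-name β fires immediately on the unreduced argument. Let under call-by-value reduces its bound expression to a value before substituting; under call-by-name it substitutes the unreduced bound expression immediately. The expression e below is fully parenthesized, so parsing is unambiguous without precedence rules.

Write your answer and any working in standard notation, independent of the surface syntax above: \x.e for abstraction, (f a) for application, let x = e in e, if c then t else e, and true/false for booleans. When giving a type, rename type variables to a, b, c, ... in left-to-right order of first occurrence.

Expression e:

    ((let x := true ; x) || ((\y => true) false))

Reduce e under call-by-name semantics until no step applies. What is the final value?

Derivation:
step 0: ((let x = true in x) || ((\y.true) false))
step 1: [let@0] (true || ((\y.true) false))
step 2: [beta@1] (true || true)
step 3: [delta@root] true

Answer: true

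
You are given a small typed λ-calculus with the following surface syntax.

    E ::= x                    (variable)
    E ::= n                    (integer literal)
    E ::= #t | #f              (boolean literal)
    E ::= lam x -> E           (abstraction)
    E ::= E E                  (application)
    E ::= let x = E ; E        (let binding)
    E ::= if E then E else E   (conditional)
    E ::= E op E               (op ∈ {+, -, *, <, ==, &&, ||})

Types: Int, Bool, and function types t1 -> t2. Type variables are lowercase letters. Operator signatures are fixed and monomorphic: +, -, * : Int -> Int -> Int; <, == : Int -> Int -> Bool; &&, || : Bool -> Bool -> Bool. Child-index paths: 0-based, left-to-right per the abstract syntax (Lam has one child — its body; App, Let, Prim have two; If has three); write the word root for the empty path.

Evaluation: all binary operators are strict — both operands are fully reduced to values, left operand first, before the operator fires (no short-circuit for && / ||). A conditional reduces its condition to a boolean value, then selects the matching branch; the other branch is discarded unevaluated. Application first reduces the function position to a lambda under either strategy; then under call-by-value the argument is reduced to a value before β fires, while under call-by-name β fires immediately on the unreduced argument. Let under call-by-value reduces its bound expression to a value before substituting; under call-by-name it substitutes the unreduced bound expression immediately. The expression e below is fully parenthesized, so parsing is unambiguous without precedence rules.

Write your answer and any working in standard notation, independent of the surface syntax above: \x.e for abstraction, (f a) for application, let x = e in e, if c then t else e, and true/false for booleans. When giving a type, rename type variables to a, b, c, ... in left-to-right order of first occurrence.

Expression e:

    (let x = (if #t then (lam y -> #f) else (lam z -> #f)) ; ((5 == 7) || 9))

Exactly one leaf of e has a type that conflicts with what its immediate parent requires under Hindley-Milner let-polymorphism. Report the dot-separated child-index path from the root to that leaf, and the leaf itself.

Trace:
  unify Bool ~ Bool
\y._ : a -> Bool
\z._ : b -> Bool
  unify a -> Bool ~ b -> Bool
  unify a ~ b
  unify Bool ~ Bool
let x : forall. b -> Bool
  unify Int ~ Int
  unify Int ~ Int
  unify Bool ~ Bool
  unify Int ~ Bool
  FAIL: mismatch Int ~ Bool

Answer: 1.1 : 9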